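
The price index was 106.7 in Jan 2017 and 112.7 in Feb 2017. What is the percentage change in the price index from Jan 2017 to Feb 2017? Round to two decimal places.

Change = (112.7 − 106.7) / 106.7 × 100
       = 6.0 / 106.7 × 100 = 5.6232%

5.62%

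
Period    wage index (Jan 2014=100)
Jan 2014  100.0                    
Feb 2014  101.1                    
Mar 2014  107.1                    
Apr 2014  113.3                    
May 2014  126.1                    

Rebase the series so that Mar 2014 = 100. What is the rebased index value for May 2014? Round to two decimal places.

Rebased(May 2014) = 126.1 / 107.1 × 100 = 117.7404

117.74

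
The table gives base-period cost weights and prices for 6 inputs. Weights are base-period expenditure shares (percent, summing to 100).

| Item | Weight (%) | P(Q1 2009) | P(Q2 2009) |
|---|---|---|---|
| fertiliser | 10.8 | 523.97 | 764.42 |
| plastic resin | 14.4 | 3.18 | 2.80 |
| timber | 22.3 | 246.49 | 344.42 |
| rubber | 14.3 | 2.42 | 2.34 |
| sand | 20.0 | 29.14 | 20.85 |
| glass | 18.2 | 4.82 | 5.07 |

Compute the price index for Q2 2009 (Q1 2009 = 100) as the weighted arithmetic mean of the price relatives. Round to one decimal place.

fertiliser: 10.8 × (764.42/523.97) = 10.8 × 1.458900 = 15.7561
plastic resin: 14.4 × (2.80/3.18) = 14.4 × 0.880503 = 12.6792
timber: 22.3 × (344.42/246.49) = 22.3 × 1.397298 = 31.1597
rubber: 14.3 × (2.34/2.42) = 14.3 × 0.966942 = 13.8273
sand: 20.0 × (20.85/29.14) = 20.0 × 0.715511 = 14.3102
glass: 18.2 × (5.07/4.82) = 18.2 × 1.051867 = 19.1440
Index = Σ wᵢ·(p₁ᵢ/p₀ᵢ) = 15.7561 + 12.6792 + 31.1597 + 13.8273 + 14.3102 + 19.1440 = 106.8766

106.9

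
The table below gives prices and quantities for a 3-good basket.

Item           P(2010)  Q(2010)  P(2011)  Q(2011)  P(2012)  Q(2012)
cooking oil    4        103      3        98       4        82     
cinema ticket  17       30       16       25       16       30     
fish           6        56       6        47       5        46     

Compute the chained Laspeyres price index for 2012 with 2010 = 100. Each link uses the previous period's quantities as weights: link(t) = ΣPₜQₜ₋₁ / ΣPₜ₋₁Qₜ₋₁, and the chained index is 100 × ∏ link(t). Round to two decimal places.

Link 2010→2011:
ΣP(2011)Q(2010) = 3×103 + 16×30 + 6×56 = 309 + 480 + 336 = 1125
ΣP(2010)Q(2010) = 4×103 + 17×30 + 6×56 = 412 + 510 + 336 = 1258
link = 1125/1258 = 0.894277
Link 2011→2012:
ΣP(2012)Q(2011) = 4×98 + 16×25 + 5×47 = 392 + 400 + 235 = 1027
ΣP(2011)Q(2011) = 3×98 + 16×25 + 6×47 = 294 + 400 + 282 = 976
link = 1027/976 = 1.052254
Chained index = 100 × 0.894277 × 1.052254 = 94.1006

94.10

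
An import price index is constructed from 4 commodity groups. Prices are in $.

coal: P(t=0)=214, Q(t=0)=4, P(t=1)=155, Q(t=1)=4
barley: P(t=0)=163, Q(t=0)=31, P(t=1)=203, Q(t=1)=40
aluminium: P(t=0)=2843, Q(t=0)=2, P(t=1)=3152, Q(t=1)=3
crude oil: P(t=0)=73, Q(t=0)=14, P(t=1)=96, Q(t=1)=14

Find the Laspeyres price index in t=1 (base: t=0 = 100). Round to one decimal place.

Laspeyres price index uses base-period quantities as weights.
ΣP(t=1)·Q(t=0) = 155×4 + 203×31 + 3152×2 + 96×14 = 620 + 6293 + 6304 + 1344 = 14561
ΣP(t=0)·Q(t=0) = 214×4 + 163×31 + 2843×2 + 73×14 = 856 + 5053 + 5686 + 1022 = 12617
Index = 14561 / 12617 × 100 = 115.4078

115.4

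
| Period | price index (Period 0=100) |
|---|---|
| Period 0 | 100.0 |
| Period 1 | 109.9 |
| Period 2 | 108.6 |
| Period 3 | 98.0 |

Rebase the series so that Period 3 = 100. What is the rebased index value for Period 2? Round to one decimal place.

110.8

Rebased(Period 2) = 108.6 / 98.0 × 100 = 110.8163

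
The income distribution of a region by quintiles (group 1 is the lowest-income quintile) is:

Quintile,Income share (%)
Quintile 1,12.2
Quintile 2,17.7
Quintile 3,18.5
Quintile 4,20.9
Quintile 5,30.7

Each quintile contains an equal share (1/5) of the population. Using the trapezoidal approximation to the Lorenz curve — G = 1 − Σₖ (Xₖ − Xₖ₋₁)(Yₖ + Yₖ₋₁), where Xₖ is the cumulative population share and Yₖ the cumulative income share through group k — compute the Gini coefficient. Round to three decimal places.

0.161

Cumulative income shares Yₖ: 0.1220, 0.2990, 0.4840, 0.6930, 1.0000
Σ (Xₖ−Xₖ₋₁)(Yₖ+Yₖ₋₁) = (1/5)(0.1220+0.0000) + (1/5)(0.2990+0.1220) + (1/5)(0.4840+0.2990) + (1/5)(0.6930+0.4840) + (1/5)(1.0000+0.6930)
  = 0.0244 + 0.0842 + 0.1566 + 0.2354 + 0.3386 = 0.8392
G = 1 − 0.8392 = 0.1608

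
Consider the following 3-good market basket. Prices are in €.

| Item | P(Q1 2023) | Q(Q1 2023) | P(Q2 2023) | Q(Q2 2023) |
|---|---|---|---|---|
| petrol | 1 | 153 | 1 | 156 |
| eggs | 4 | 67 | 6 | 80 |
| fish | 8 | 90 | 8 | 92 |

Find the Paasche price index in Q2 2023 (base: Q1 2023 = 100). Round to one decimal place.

Paasche price index uses current-period quantities as weights.
ΣP(Q2 2023)·Q(Q2 2023) = 1×156 + 6×80 + 8×92 = 156 + 480 + 736 = 1372
ΣP(Q1 2023)·Q(Q2 2023) = 1×156 + 4×80 + 8×92 = 156 + 320 + 736 = 1212
Index = 1372 / 1212 × 100 = 113.2013

113.2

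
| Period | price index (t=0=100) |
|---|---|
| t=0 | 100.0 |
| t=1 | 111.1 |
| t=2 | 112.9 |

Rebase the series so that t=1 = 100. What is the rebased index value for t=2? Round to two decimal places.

Rebased(t=2) = 112.9 / 111.1 × 100 = 101.6202

101.62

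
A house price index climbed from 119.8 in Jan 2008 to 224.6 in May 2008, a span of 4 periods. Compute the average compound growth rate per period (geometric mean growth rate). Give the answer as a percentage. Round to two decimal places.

Growth factor = (224.6/119.8)^(1/4) = (1.874791)^(1/4) = 1.170141
Growth rate = 1.170141 − 1 = 0.170141 = 17.0141%

17.01%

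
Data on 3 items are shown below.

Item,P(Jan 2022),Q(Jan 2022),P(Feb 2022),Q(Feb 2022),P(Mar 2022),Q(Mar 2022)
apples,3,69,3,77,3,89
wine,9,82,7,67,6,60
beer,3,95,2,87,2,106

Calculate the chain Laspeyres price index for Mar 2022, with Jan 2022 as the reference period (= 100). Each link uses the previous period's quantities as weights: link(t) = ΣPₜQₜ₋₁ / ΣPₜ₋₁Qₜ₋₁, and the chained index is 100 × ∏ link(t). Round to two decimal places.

Link Jan 2022→Feb 2022:
ΣP(Feb 2022)Q(Jan 2022) = 3×69 + 7×82 + 2×95 = 207 + 574 + 190 = 971
ΣP(Jan 2022)Q(Jan 2022) = 3×69 + 9×82 + 3×95 = 207 + 738 + 285 = 1230
link = 971/1230 = 0.789431
Link Feb 2022→Mar 2022:
ΣP(Mar 2022)Q(Feb 2022) = 3×77 + 6×67 + 2×87 = 231 + 402 + 174 = 807
ΣP(Feb 2022)Q(Feb 2022) = 3×77 + 7×67 + 2×87 = 231 + 469 + 174 = 874
link = 807/874 = 0.923341
Chained index = 100 × 0.789431 × 0.923341 = 72.8914

72.89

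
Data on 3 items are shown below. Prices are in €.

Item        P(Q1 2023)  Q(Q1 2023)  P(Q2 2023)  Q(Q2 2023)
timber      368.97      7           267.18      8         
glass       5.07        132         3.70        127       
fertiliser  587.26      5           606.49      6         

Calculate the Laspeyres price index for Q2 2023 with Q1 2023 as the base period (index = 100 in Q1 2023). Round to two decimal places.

Laspeyres price index uses base-period quantities as weights.
ΣP(Q2 2023)·Q(Q1 2023) = 267.18×7 + 3.70×132 + 606.49×5 = 1870.26 + 488.4 + 3032.45 = 5391.11
ΣP(Q1 2023)·Q(Q1 2023) = 368.97×7 + 5.07×132 + 587.26×5 = 2582.79 + 669.24 + 2936.3 = 6188.33
Index = 5391.11 / 6188.33 × 100 = 87.1174

87.12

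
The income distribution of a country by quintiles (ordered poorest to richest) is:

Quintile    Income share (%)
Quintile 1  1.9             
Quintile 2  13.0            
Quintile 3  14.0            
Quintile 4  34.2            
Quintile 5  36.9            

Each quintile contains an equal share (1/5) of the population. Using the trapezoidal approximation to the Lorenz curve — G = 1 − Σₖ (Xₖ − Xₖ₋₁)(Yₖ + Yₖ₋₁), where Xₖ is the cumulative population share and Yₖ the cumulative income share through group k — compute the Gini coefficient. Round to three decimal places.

Cumulative income shares Yₖ: 0.0190, 0.1490, 0.2890, 0.6310, 1.0000
Σ (Xₖ−Xₖ₋₁)(Yₖ+Yₖ₋₁) = (1/5)(0.0190+0.0000) + (1/5)(0.1490+0.0190) + (1/5)(0.2890+0.1490) + (1/5)(0.6310+0.2890) + (1/5)(1.0000+0.6310)
  = 0.0038 + 0.0336 + 0.0876 + 0.1840 + 0.3262 = 0.6352
G = 1 − 0.6352 = 0.3648

0.365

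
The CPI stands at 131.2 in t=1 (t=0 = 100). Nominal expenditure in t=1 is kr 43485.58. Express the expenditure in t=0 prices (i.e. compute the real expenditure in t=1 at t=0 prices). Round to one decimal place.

33144.5

Real = Nominal ÷ (Index/100) = 43485.58 ÷ (131.2/100)
     = 43485.58 ÷ 1.312 = 33144.4970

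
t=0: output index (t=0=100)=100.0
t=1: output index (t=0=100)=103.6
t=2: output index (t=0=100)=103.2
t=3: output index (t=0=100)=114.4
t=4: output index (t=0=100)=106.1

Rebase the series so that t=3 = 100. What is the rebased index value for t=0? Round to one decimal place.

87.4

Rebased(t=0) = 100.0 / 114.4 × 100 = 87.4126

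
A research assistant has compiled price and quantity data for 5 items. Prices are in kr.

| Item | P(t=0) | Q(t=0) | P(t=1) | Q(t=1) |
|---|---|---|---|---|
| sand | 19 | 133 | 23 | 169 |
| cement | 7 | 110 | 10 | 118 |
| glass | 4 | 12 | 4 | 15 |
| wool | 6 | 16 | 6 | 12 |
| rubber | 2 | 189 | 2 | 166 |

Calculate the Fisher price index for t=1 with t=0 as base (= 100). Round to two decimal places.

Laspeyres component (base-period weights):
ΣP(t=1)Q(t=0) = 23×133 + 10×110 + 4×12 + 6×16 + 2×189 = 3059 + 1100 + 48 + 96 + 378 = 4681
ΣP(t=0)Q(t=0) = 19×133 + 7×110 + 4×12 + 6×16 + 2×189 = 2527 + 770 + 48 + 96 + 378 = 3819
L = 4681 / 3819 × 100 = 122.5714
Paasche component (current-period weights):
ΣP(t=1)Q(t=1) = 23×169 + 10×118 + 4×15 + 6×12 + 2×166 = 3887 + 1180 + 60 + 72 + 332 = 5531
ΣP(t=0)Q(t=1) = 19×169 + 7×118 + 4×15 + 6×12 + 2×166 = 3211 + 826 + 60 + 72 + 332 = 4501
P = 5531 / 4501 × 100 = 122.8838
Fisher = √(L × P) = √(122.5714 × 122.8838) = 122.7275

122.73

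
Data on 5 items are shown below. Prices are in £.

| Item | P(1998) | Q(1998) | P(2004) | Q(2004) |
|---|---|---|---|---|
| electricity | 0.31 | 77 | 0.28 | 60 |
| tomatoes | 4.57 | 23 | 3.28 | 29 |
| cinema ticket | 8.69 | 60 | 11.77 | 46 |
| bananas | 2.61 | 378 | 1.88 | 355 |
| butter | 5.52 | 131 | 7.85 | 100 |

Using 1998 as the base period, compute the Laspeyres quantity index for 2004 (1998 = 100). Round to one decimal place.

86.0

Laspeyres quantity index uses base-period prices as weights.
ΣP(1998)·Q(2004) = 0.31×60 + 4.57×29 + 8.69×46 + 2.61×355 + 5.52×100 = 18.6 + 132.53 + 399.74 + 926.55 + 552 = 2029.42
ΣP(1998)·Q(1998) = 0.31×77 + 4.57×23 + 8.69×60 + 2.61×378 + 5.52×131 = 23.87 + 105.11 + 521.4 + 986.58 + 723.12 = 2360.08
Index = 2029.42 / 2360.08 × 100 = 85.9895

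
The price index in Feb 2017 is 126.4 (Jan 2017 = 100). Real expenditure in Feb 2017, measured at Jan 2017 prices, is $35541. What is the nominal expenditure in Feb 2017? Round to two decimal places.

44923.82

Nominal = Real × (Index/100) = 35541 × (126.4/100)
        = 35541 × 1.264 = 44923.8240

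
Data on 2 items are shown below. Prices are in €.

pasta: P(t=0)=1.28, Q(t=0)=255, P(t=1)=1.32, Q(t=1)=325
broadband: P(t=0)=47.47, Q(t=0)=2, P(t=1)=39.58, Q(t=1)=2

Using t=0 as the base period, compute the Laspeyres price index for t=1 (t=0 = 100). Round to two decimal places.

98.68

Laspeyres price index uses base-period quantities as weights.
ΣP(t=1)·Q(t=0) = 1.32×255 + 39.58×2 = 336.6 + 79.16 = 415.76
ΣP(t=0)·Q(t=0) = 1.28×255 + 47.47×2 = 326.4 + 94.94 = 421.34
Index = 415.76 / 421.34 × 100 = 98.6757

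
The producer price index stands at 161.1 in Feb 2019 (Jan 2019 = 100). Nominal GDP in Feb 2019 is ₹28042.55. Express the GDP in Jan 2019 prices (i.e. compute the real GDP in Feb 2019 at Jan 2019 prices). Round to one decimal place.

Real = Nominal ÷ (Index/100) = 28042.55 ÷ (161.1/100)
     = 28042.55 ÷ 1.611 = 17406.9212

17406.9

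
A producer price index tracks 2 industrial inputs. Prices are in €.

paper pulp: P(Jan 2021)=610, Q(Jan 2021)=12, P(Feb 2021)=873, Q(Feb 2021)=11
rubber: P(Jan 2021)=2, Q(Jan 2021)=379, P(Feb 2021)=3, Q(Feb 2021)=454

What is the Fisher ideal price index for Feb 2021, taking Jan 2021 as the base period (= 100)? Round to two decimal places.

Laspeyres component (base-period weights):
ΣP(Feb 2021)Q(Jan 2021) = 873×12 + 3×379 = 10476 + 1137 = 11613
ΣP(Jan 2021)Q(Jan 2021) = 610×12 + 2×379 = 7320 + 758 = 8078
L = 11613 / 8078 × 100 = 143.7608
Paasche component (current-period weights):
ΣP(Feb 2021)Q(Feb 2021) = 873×11 + 3×454 = 9603 + 1362 = 10965
ΣP(Jan 2021)Q(Feb 2021) = 610×11 + 2×454 = 6710 + 908 = 7618
P = 10965 / 7618 × 100 = 143.9354
Fisher = √(L × P) = √(143.7608 × 143.9354) = 143.8481

143.85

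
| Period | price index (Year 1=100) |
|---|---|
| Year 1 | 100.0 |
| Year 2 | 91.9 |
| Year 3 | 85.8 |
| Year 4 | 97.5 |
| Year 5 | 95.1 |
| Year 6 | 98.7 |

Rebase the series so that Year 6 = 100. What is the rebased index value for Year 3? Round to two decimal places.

Rebased(Year 3) = 85.8 / 98.7 × 100 = 86.9301

86.93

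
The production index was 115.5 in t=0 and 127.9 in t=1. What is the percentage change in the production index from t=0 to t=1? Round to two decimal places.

Change = (127.9 − 115.5) / 115.5 × 100
       = 12.4 / 115.5 × 100 = 10.7359%

10.74%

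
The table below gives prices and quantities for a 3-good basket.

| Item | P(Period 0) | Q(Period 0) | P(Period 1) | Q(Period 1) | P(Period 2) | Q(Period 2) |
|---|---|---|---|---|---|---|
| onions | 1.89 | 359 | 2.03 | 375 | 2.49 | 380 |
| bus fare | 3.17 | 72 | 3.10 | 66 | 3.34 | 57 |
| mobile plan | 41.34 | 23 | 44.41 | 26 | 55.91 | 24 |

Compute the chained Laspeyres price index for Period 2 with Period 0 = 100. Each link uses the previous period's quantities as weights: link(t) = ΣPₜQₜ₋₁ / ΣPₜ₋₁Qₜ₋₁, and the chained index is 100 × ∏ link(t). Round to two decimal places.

130.65

Link Period 0→Period 1:
ΣP(Period 1)Q(Period 0) = 2.03×359 + 3.10×72 + 44.41×23 = 728.77 + 223.2 + 1021.43 = 1973.4
ΣP(Period 0)Q(Period 0) = 1.89×359 + 3.17×72 + 41.34×23 = 678.51 + 228.24 + 950.82 = 1857.57
link = 1973.4/1857.57 = 1.062356
Link Period 1→Period 2:
ΣP(Period 2)Q(Period 1) = 2.49×375 + 3.34×66 + 55.91×26 = 933.75 + 220.44 + 1453.66 = 2607.85
ΣP(Period 1)Q(Period 1) = 2.03×375 + 3.10×66 + 44.41×26 = 761.25 + 204.6 + 1154.66 = 2120.51
link = 2607.85/2120.51 = 1.229822
Chained index = 100 × 1.062356 × 1.229822 = 130.6508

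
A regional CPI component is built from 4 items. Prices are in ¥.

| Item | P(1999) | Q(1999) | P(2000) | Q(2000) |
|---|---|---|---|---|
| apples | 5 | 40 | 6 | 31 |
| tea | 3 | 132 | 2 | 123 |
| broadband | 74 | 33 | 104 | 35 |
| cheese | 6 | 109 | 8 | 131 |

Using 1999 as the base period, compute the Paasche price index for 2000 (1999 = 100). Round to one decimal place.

Paasche price index uses current-period quantities as weights.
ΣP(2000)·Q(2000) = 6×31 + 2×123 + 104×35 + 8×131 = 186 + 246 + 3640 + 1048 = 5120
ΣP(1999)·Q(2000) = 5×31 + 3×123 + 74×35 + 6×131 = 155 + 369 + 2590 + 786 = 3900
Index = 5120 / 3900 × 100 = 131.2821

131.3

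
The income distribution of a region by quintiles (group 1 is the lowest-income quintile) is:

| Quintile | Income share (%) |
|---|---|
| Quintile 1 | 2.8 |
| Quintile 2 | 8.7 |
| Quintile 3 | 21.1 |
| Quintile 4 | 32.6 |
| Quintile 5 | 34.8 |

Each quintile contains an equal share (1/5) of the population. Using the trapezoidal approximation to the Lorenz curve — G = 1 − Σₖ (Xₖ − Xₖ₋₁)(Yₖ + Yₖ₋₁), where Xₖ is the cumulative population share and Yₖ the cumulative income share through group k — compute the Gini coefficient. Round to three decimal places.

Cumulative income shares Yₖ: 0.0280, 0.1150, 0.3260, 0.6520, 1.0000
Σ (Xₖ−Xₖ₋₁)(Yₖ+Yₖ₋₁) = (1/5)(0.0280+0.0000) + (1/5)(0.1150+0.0280) + (1/5)(0.3260+0.1150) + (1/5)(0.6520+0.3260) + (1/5)(1.0000+0.6520)
  = 0.0056 + 0.0286 + 0.0882 + 0.1956 + 0.3304 = 0.6484
G = 1 − 0.6484 = 0.3516

0.352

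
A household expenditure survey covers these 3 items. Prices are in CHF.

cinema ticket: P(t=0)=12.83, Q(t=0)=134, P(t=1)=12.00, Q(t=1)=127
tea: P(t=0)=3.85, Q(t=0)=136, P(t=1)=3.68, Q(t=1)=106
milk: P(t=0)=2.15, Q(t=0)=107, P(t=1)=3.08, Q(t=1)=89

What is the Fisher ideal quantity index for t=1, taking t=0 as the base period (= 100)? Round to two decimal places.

89.94

Laspeyres component (base-period weights):
ΣP(t=0)Q(t=1) = 12.83×127 + 3.85×106 + 2.15×89 = 1629.41 + 408.1 + 191.35 = 2228.86
ΣP(t=0)Q(t=0) = 12.83×134 + 3.85×136 + 2.15×107 = 1719.22 + 523.6 + 230.05 = 2472.87
L = 2228.86 / 2472.87 × 100 = 90.1325
Paasche component (current-period weights):
ΣP(t=1)Q(t=1) = 12.00×127 + 3.68×106 + 3.08×89 = 1524 + 390.08 + 274.12 = 2188.2
ΣP(t=1)Q(t=0) = 12.00×134 + 3.68×136 + 3.08×107 = 1608 + 500.48 + 329.56 = 2438.04
P = 2188.2 / 2438.04 × 100 = 89.7524
Fisher = √(L × P) = √(90.1325 × 89.7524) = 89.9423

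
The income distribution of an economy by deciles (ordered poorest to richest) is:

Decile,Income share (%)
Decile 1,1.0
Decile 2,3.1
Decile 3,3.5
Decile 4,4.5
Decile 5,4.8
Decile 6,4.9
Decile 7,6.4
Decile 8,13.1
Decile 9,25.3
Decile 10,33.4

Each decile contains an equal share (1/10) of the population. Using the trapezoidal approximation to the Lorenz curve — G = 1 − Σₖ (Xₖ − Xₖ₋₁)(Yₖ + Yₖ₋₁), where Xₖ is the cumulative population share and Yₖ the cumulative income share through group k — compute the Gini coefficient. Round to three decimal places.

0.501

Cumulative income shares Yₖ: 0.0100, 0.0410, 0.0760, 0.1210, 0.1690, 0.2180, 0.2820, 0.4130, 0.6660, 1.0000
Σ (Xₖ−Xₖ₋₁)(Yₖ+Yₖ₋₁) = (1/10)(0.0100+0.0000) + (1/10)(0.0410+0.0100) + (1/10)(0.0760+0.0410) + (1/10)(0.1210+0.0760) + (1/10)(0.1690+0.1210) + (1/10)(0.2180+0.1690) + (1/10)(0.2820+0.2180) + (1/10)(0.4130+0.2820) + (1/10)(0.6660+0.4130) + (1/10)(1.0000+0.6660)
  = 0.0010 + 0.0051 + 0.0117 + 0.0197 + 0.0290 + 0.0387 + 0.0500 + 0.0695 + 0.1079 + 0.1666 = 0.4992
G = 1 − 0.4992 = 0.5008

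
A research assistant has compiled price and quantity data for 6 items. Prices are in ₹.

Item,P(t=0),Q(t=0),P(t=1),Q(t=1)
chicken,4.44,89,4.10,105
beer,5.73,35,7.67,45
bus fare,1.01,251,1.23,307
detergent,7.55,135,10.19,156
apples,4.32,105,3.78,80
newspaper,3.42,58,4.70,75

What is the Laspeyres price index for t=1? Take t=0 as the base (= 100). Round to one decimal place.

118.5

Laspeyres price index uses base-period quantities as weights.
ΣP(t=1)·Q(t=0) = 4.10×89 + 7.67×35 + 1.23×251 + 10.19×135 + 3.78×105 + 4.70×58 = 364.9 + 268.45 + 308.73 + 1375.65 + 396.9 + 272.6 = 2987.23
ΣP(t=0)·Q(t=0) = 4.44×89 + 5.73×35 + 1.01×251 + 7.55×135 + 4.32×105 + 3.42×58 = 395.16 + 200.55 + 253.51 + 1019.25 + 453.6 + 198.36 = 2520.43
Index = 2987.23 / 2520.43 × 100 = 118.5206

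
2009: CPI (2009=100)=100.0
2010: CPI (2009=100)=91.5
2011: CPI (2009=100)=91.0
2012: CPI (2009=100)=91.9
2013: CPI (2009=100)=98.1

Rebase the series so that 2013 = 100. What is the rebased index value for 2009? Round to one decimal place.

101.9

Rebased(2009) = 100.0 / 98.1 × 100 = 101.9368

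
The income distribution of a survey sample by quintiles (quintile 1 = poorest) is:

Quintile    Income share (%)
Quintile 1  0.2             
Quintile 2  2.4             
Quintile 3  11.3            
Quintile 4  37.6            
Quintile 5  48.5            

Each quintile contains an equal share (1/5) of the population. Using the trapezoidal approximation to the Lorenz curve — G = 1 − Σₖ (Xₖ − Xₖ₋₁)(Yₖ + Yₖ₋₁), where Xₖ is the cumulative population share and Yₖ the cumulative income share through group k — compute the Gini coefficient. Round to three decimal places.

Cumulative income shares Yₖ: 0.0020, 0.0260, 0.1390, 0.5150, 1.0000
Σ (Xₖ−Xₖ₋₁)(Yₖ+Yₖ₋₁) = (1/5)(0.0020+0.0000) + (1/5)(0.0260+0.0020) + (1/5)(0.1390+0.0260) + (1/5)(0.5150+0.1390) + (1/5)(1.0000+0.5150)
  = 0.0004 + 0.0056 + 0.0330 + 0.1308 + 0.3030 = 0.4728
G = 1 − 0.4728 = 0.5272

0.527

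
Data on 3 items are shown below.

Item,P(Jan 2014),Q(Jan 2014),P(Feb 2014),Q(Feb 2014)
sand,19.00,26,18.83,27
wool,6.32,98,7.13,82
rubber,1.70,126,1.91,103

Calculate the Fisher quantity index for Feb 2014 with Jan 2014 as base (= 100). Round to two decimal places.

Laspeyres component (base-period weights):
ΣP(Jan 2014)Q(Feb 2014) = 19.00×27 + 6.32×82 + 1.70×103 = 513 + 518.24 + 175.1 = 1206.34
ΣP(Jan 2014)Q(Jan 2014) = 19.00×26 + 6.32×98 + 1.70×126 = 494 + 619.36 + 214.2 = 1327.56
L = 1206.34 / 1327.56 × 100 = 90.8690
Paasche component (current-period weights):
ΣP(Feb 2014)Q(Feb 2014) = 18.83×27 + 7.13×82 + 1.91×103 = 508.41 + 584.66 + 196.73 = 1289.8
ΣP(Feb 2014)Q(Jan 2014) = 18.83×26 + 7.13×98 + 1.91×126 = 489.58 + 698.74 + 240.66 = 1428.98
P = 1289.8 / 1428.98 × 100 = 90.2602
Fisher = √(L × P) = √(90.8690 × 90.2602) = 90.5641

90.56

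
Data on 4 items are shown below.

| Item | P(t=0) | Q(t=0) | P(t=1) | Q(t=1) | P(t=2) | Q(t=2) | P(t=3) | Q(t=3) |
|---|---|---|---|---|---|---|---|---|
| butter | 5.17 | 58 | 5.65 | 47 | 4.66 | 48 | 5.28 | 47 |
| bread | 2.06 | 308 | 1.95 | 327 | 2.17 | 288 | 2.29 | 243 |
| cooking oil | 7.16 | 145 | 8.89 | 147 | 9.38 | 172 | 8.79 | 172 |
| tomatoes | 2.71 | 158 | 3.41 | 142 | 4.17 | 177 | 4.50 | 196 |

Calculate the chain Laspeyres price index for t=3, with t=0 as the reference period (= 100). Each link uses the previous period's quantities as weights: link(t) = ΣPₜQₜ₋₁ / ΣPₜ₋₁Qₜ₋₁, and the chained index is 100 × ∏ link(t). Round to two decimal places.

124.38

Link t=0→t=1:
ΣP(t=1)Q(t=0) = 5.65×58 + 1.95×308 + 8.89×145 + 3.41×158 = 327.7 + 600.6 + 1289.05 + 538.78 = 2756.13
ΣP(t=0)Q(t=0) = 5.17×58 + 2.06×308 + 7.16×145 + 2.71×158 = 299.86 + 634.48 + 1038.2 + 428.18 = 2400.72
link = 2756.13/2400.72 = 1.148043
Link t=1→t=2:
ΣP(t=2)Q(t=1) = 4.66×47 + 2.17×327 + 9.38×147 + 4.17×142 = 219.02 + 709.59 + 1378.86 + 592.14 = 2899.61
ΣP(t=1)Q(t=1) = 5.65×47 + 1.95×327 + 8.89×147 + 3.41×142 = 265.55 + 637.65 + 1306.83 + 484.22 = 2694.25
link = 2899.61/2694.25 = 1.076222
Link t=2→t=3:
ΣP(t=3)Q(t=2) = 5.28×48 + 2.29×288 + 8.79×172 + 4.50×177 = 253.44 + 659.52 + 1511.88 + 796.5 = 3221.34
ΣP(t=2)Q(t=2) = 4.66×48 + 2.17×288 + 9.38×172 + 4.17×177 = 223.68 + 624.96 + 1613.36 + 738.09 = 3200.09
link = 3221.34/3200.09 = 1.006640
Chained index = 100 × 1.148043 × 1.076222 × 1.006640 = 124.3753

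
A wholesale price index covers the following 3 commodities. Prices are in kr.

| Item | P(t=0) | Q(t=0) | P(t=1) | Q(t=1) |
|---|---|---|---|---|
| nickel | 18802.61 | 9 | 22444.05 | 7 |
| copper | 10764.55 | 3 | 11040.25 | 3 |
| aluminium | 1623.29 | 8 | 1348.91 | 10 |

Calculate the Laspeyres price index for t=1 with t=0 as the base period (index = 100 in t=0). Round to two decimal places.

114.64

Laspeyres price index uses base-period quantities as weights.
ΣP(t=1)·Q(t=0) = 22444.05×9 + 11040.25×3 + 1348.91×8 = 201996.45 + 33120.75 + 10791.28 = 245908.48
ΣP(t=0)·Q(t=0) = 18802.61×9 + 10764.55×3 + 1623.29×8 = 169223.49 + 32293.65 + 12986.32 = 214503.46
Index = 245908.48 / 214503.46 × 100 = 114.6408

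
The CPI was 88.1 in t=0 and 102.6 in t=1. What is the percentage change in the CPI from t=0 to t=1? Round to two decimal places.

Change = (102.6 − 88.1) / 88.1 × 100
       = 14.5 / 88.1 × 100 = 16.4586%

16.46%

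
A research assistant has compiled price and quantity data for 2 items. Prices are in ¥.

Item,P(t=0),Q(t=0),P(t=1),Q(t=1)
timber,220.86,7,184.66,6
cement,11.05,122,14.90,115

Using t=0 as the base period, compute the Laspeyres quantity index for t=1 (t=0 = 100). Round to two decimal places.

89.70

Laspeyres quantity index uses base-period prices as weights.
ΣP(t=0)·Q(t=1) = 220.86×6 + 11.05×115 = 1325.16 + 1270.75 = 2595.91
ΣP(t=0)·Q(t=0) = 220.86×7 + 11.05×122 = 1546.02 + 1348.1 = 2894.12
Index = 2595.91 / 2894.12 × 100 = 89.6960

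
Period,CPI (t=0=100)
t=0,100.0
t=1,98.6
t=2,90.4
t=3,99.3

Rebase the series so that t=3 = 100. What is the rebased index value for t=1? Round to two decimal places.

99.30

Rebased(t=1) = 98.6 / 99.3 × 100 = 99.2951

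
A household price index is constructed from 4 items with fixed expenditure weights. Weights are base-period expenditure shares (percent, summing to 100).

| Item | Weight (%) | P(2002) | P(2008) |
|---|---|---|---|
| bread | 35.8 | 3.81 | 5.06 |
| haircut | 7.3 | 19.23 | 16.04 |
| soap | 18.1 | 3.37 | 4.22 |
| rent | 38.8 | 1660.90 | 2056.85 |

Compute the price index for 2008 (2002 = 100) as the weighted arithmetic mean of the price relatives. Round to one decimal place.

124.3

bread: 35.8 × (5.06/3.81) = 35.8 × 1.328084 = 47.5454
haircut: 7.3 × (16.04/19.23) = 7.3 × 0.834113 = 6.0890
soap: 18.1 × (4.22/3.37) = 18.1 × 1.252226 = 22.6653
rent: 38.8 × (2056.85/1660.90) = 38.8 × 1.238395 = 48.0497
Index = Σ wᵢ·(p₁ᵢ/p₀ᵢ) = 47.5454 + 6.0890 + 22.6653 + 48.0497 = 124.3494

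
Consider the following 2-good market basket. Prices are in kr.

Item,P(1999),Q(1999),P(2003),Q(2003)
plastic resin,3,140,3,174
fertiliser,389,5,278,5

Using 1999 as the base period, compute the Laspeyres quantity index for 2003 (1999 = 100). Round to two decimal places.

Laspeyres quantity index uses base-period prices as weights.
ΣP(1999)·Q(2003) = 3×174 + 389×5 = 522 + 1945 = 2467
ΣP(1999)·Q(1999) = 3×140 + 389×5 = 420 + 1945 = 2365
Index = 2467 / 2365 × 100 = 104.3129

104.31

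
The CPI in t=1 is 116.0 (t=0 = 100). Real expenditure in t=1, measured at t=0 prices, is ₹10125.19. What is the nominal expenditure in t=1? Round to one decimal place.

11745.2

Nominal = Real × (Index/100) = 10125.19 × (116.0/100)
        = 10125.19 × 1.160 = 11745.2204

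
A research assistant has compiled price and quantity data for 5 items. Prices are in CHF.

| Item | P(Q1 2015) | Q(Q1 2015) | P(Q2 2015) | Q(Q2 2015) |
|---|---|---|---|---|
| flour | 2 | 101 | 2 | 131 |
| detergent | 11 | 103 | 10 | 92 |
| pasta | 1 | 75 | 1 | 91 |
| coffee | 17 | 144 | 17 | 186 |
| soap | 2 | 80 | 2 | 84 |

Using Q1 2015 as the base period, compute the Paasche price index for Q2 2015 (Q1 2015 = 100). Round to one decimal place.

Paasche price index uses current-period quantities as weights.
ΣP(Q2 2015)·Q(Q2 2015) = 2×131 + 10×92 + 1×91 + 17×186 + 2×84 = 262 + 920 + 91 + 3162 + 168 = 4603
ΣP(Q1 2015)·Q(Q2 2015) = 2×131 + 11×92 + 1×91 + 17×186 + 2×84 = 262 + 1012 + 91 + 3162 + 168 = 4695
Index = 4603 / 4695 × 100 = 98.0405

98.0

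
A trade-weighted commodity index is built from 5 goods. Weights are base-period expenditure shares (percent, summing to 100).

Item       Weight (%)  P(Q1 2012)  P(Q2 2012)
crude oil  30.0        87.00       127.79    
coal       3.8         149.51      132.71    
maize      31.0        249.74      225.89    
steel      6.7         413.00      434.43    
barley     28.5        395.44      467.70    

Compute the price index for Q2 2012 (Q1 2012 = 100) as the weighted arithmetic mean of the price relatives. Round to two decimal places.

crude oil: 30.0 × (127.79/87.00) = 30.0 × 1.468851 = 44.0655
coal: 3.8 × (132.71/149.51) = 3.8 × 0.887633 = 3.3730
maize: 31.0 × (225.89/249.74) = 31.0 × 0.904501 = 28.0395
steel: 6.7 × (434.43/413.00) = 6.7 × 1.051889 = 7.0477
barley: 28.5 × (467.70/395.44) = 28.5 × 1.182733 = 33.7079
Index = Σ wᵢ·(p₁ᵢ/p₀ᵢ) = 44.0655 + 3.3730 + 28.0395 + 7.0477 + 33.7079 = 116.2336

116.23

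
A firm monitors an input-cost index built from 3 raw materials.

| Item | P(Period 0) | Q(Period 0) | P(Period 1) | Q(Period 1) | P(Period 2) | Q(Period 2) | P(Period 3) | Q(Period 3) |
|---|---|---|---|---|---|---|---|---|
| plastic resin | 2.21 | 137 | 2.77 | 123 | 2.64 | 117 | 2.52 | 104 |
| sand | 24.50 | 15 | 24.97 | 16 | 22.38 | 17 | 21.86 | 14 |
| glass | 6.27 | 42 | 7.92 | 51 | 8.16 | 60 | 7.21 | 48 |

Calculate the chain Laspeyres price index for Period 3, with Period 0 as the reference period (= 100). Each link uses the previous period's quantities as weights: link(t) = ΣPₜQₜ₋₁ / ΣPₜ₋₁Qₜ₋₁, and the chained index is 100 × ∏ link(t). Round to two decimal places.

Link Period 0→Period 1:
ΣP(Period 1)Q(Period 0) = 2.77×137 + 24.97×15 + 7.92×42 = 379.49 + 374.55 + 332.64 = 1086.68
ΣP(Period 0)Q(Period 0) = 2.21×137 + 24.50×15 + 6.27×42 = 302.77 + 367.5 + 263.34 = 933.61
link = 1086.68/933.61 = 1.163955
Link Period 1→Period 2:
ΣP(Period 2)Q(Period 1) = 2.64×123 + 22.38×16 + 8.16×51 = 324.72 + 358.08 + 416.16 = 1098.96
ΣP(Period 1)Q(Period 1) = 2.77×123 + 24.97×16 + 7.92×51 = 340.71 + 399.52 + 403.92 = 1144.15
link = 1098.96/1144.15 = 0.960503
Link Period 2→Period 3:
ΣP(Period 3)Q(Period 2) = 2.52×117 + 21.86×17 + 7.21×60 = 294.84 + 371.62 + 432.6 = 1099.06
ΣP(Period 2)Q(Period 2) = 2.64×117 + 22.38×17 + 8.16×60 = 308.88 + 380.46 + 489.6 = 1178.94
link = 1099.06/1178.94 = 0.932244
Chained index = 100 × 1.163955 × 0.960503 × 0.932244 = 104.2233

104.22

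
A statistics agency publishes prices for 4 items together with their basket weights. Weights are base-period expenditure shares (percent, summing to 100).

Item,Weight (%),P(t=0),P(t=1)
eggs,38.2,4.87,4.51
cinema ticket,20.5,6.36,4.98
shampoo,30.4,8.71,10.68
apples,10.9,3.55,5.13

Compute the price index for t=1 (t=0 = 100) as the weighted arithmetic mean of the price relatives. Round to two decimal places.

eggs: 38.2 × (4.51/4.87) = 38.2 × 0.926078 = 35.3762
cinema ticket: 20.5 × (4.98/6.36) = 20.5 × 0.783019 = 16.0519
shampoo: 30.4 × (10.68/8.71) = 30.4 × 1.226177 = 37.2758
apples: 10.9 × (5.13/3.55) = 10.9 × 1.445070 = 15.7513
Index = Σ wᵢ·(p₁ᵢ/p₀ᵢ) = 35.3762 + 16.0519 + 37.2758 + 15.7513 = 104.4551

104.46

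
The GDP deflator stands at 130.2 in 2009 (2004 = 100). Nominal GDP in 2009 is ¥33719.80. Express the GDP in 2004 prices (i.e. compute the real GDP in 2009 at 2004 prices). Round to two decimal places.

Real = Nominal ÷ (Index/100) = 33719.80 ÷ (130.2/100)
     = 33719.80 ÷ 1.302 = 25898.4639

25898.46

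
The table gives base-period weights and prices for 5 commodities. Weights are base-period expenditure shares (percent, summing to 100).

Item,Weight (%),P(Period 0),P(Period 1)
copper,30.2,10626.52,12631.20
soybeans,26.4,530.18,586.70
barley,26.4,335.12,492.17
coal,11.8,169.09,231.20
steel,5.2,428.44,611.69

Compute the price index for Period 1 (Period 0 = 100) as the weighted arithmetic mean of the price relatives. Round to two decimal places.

127.44

copper: 30.2 × (12631.20/10626.52) = 30.2 × 1.188649 = 35.8972
soybeans: 26.4 × (586.70/530.18) = 26.4 × 1.106605 = 29.2144
barley: 26.4 × (492.17/335.12) = 26.4 × 1.468638 = 38.7720
coal: 11.8 × (231.20/169.09) = 11.8 × 1.367319 = 16.1344
steel: 5.2 × (611.69/428.44) = 5.2 × 1.427714 = 7.4241
Index = Σ wᵢ·(p₁ᵢ/p₀ᵢ) = 35.8972 + 29.2144 + 38.7720 + 16.1344 + 7.4241 = 127.4421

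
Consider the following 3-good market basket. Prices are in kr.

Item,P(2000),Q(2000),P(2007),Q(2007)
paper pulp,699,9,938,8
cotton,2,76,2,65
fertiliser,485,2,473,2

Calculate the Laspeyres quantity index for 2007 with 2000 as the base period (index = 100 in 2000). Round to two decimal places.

Laspeyres quantity index uses base-period prices as weights.
ΣP(2000)·Q(2007) = 699×8 + 2×65 + 485×2 = 5592 + 130 + 970 = 6692
ΣP(2000)·Q(2000) = 699×9 + 2×76 + 485×2 = 6291 + 152 + 970 = 7413
Index = 6692 / 7413 × 100 = 90.2738

90.27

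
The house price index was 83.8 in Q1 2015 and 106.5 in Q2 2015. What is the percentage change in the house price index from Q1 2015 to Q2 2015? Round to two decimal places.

27.09%

Change = (106.5 − 83.8) / 83.8 × 100
       = 22.7 / 83.8 × 100 = 27.0883%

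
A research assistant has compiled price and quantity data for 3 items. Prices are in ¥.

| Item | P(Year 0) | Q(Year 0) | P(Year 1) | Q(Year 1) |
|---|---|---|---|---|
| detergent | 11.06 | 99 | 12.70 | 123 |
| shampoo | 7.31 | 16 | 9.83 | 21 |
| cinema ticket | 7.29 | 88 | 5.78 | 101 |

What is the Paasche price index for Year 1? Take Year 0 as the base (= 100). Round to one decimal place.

Paasche price index uses current-period quantities as weights.
ΣP(Year 1)·Q(Year 1) = 12.70×123 + 9.83×21 + 5.78×101 = 1562.1 + 206.43 + 583.78 = 2352.31
ΣP(Year 0)·Q(Year 1) = 11.06×123 + 7.31×21 + 7.29×101 = 1360.38 + 153.51 + 736.29 = 2250.18
Index = 2352.31 / 2250.18 × 100 = 104.5387

104.5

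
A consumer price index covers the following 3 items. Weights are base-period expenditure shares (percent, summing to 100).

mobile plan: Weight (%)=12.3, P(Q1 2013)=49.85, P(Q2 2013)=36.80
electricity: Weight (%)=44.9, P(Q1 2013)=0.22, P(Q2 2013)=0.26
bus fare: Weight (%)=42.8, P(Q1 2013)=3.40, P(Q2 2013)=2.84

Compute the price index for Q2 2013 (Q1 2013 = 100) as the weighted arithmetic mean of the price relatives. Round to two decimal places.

97.89

mobile plan: 12.3 × (36.80/49.85) = 12.3 × 0.738215 = 9.0800
electricity: 44.9 × (0.26/0.22) = 44.9 × 1.181818 = 53.0636
bus fare: 42.8 × (2.84/3.40) = 42.8 × 0.835294 = 35.7506
Index = Σ wᵢ·(p₁ᵢ/p₀ᵢ) = 9.0800 + 53.0636 + 35.7506 = 97.8943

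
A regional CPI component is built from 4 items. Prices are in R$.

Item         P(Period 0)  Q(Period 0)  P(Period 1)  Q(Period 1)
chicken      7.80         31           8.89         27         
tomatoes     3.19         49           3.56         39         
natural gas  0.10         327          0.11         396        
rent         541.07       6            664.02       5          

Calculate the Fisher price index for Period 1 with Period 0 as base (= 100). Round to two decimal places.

Laspeyres component (base-period weights):
ΣP(Period 1)Q(Period 0) = 8.89×31 + 3.56×49 + 0.11×327 + 664.02×6 = 275.59 + 174.44 + 35.97 + 3984.12 = 4470.12
ΣP(Period 0)Q(Period 0) = 7.80×31 + 3.19×49 + 0.10×327 + 541.07×6 = 241.8 + 156.31 + 32.7 + 3246.42 = 3677.23
L = 4470.12 / 3677.23 × 100 = 121.5622
Paasche component (current-period weights):
ΣP(Period 1)Q(Period 1) = 8.89×27 + 3.56×39 + 0.11×396 + 664.02×5 = 240.03 + 138.84 + 43.56 + 3320.1 = 3742.53
ΣP(Period 0)Q(Period 1) = 7.80×27 + 3.19×39 + 0.10×396 + 541.07×5 = 210.6 + 124.41 + 39.6 + 2705.35 = 3079.96
P = 3742.53 / 3079.96 × 100 = 121.5123
Fisher = √(L × P) = √(121.5622 × 121.5123) = 121.5372

121.54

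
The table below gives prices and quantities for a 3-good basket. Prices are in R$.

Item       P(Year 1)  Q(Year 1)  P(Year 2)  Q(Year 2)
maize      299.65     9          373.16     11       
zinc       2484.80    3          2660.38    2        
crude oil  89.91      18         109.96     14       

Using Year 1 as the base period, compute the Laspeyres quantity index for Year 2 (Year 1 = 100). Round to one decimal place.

Laspeyres quantity index uses base-period prices as weights.
ΣP(Year 1)·Q(Year 2) = 299.65×11 + 2484.80×2 + 89.91×14 = 3296.15 + 4969.6 + 1258.74 = 9524.49
ΣP(Year 1)·Q(Year 1) = 299.65×9 + 2484.80×3 + 89.91×18 = 2696.85 + 7454.4 + 1618.38 = 11769.63
Index = 9524.49 / 11769.63 × 100 = 80.9243

80.9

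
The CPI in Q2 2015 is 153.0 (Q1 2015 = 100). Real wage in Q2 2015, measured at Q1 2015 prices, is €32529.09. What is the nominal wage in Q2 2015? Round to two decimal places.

Nominal = Real × (Index/100) = 32529.09 × (153.0/100)
        = 32529.09 × 1.530 = 49769.5077

49769.51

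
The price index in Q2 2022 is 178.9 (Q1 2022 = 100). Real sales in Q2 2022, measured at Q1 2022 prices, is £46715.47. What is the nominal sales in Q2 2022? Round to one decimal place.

83574.0

Nominal = Real × (Index/100) = 46715.47 × (178.9/100)
        = 46715.47 × 1.789 = 83573.9758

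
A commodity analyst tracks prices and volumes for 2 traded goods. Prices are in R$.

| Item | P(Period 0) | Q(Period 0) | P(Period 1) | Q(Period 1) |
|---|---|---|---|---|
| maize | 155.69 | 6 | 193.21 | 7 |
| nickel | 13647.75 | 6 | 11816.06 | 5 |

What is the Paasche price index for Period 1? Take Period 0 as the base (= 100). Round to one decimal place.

87.2

Paasche price index uses current-period quantities as weights.
ΣP(Period 1)·Q(Period 1) = 193.21×7 + 11816.06×5 = 1352.47 + 59080.3 = 60432.77
ΣP(Period 0)·Q(Period 1) = 155.69×7 + 13647.75×5 = 1089.83 + 68238.75 = 69328.58
Index = 60432.77 / 69328.58 × 100 = 87.1686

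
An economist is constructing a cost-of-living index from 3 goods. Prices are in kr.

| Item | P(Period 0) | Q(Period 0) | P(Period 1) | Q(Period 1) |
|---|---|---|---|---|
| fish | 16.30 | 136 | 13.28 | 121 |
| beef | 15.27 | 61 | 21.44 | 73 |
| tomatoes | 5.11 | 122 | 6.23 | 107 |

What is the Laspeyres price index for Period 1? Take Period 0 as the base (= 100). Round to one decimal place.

Laspeyres price index uses base-period quantities as weights.
ΣP(Period 1)·Q(Period 0) = 13.28×136 + 21.44×61 + 6.23×122 = 1806.08 + 1307.84 + 760.06 = 3873.98
ΣP(Period 0)·Q(Period 0) = 16.30×136 + 15.27×61 + 5.11×122 = 2216.8 + 931.47 + 623.42 = 3771.69
Index = 3873.98 / 3771.69 × 100 = 102.7120

102.7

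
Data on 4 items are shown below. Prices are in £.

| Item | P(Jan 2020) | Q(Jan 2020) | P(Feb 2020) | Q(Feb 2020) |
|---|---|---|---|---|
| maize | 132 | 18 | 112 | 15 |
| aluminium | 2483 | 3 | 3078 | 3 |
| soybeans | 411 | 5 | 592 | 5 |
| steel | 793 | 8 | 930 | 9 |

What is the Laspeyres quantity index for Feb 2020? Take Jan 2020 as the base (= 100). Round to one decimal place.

Laspeyres quantity index uses base-period prices as weights.
ΣP(Jan 2020)·Q(Feb 2020) = 132×15 + 2483×3 + 411×5 + 793×9 = 1980 + 7449 + 2055 + 7137 = 18621
ΣP(Jan 2020)·Q(Jan 2020) = 132×18 + 2483×3 + 411×5 + 793×8 = 2376 + 7449 + 2055 + 6344 = 18224
Index = 18621 / 18224 × 100 = 102.1784

102.2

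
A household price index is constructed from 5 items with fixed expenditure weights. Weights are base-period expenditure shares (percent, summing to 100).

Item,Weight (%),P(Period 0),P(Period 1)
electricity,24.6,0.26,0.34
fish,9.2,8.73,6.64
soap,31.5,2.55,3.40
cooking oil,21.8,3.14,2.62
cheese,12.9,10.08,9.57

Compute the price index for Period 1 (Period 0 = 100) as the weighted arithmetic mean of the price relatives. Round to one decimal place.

electricity: 24.6 × (0.34/0.26) = 24.6 × 1.307692 = 32.1692
fish: 9.2 × (6.64/8.73) = 9.2 × 0.760596 = 6.9975
soap: 31.5 × (3.40/2.55) = 31.5 × 1.333333 = 42.0000
cooking oil: 21.8 × (2.62/3.14) = 21.8 × 0.834395 = 18.1898
cheese: 12.9 × (9.57/10.08) = 12.9 × 0.949405 = 12.2473
Index = Σ wᵢ·(p₁ᵢ/p₀ᵢ) = 32.1692 + 6.9975 + 42.0000 + 18.1898 + 12.2473 = 111.6038

111.6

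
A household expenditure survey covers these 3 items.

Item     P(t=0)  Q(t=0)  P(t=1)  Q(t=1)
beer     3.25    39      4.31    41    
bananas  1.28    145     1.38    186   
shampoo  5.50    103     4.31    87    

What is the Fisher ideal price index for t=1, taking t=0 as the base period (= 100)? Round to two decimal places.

Laspeyres component (base-period weights):
ΣP(t=1)Q(t=0) = 4.31×39 + 1.38×145 + 4.31×103 = 168.09 + 200.1 + 443.93 = 812.12
ΣP(t=0)Q(t=0) = 3.25×39 + 1.28×145 + 5.50×103 = 126.75 + 185.6 + 566.5 = 878.85
L = 812.12 / 878.85 × 100 = 92.4071
Paasche component (current-period weights):
ΣP(t=1)Q(t=1) = 4.31×41 + 1.38×186 + 4.31×87 = 176.71 + 256.68 + 374.97 = 808.36
ΣP(t=0)Q(t=1) = 3.25×41 + 1.28×186 + 5.50×87 = 133.25 + 238.08 + 478.5 = 849.83
P = 808.36 / 849.83 × 100 = 95.1202
Fisher = √(L × P) = √(92.4071 × 95.1202) = 93.7538

93.75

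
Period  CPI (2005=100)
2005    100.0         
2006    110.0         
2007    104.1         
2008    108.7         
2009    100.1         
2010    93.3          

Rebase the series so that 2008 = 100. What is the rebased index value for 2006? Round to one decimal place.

101.2

Rebased(2006) = 110.0 / 108.7 × 100 = 101.1960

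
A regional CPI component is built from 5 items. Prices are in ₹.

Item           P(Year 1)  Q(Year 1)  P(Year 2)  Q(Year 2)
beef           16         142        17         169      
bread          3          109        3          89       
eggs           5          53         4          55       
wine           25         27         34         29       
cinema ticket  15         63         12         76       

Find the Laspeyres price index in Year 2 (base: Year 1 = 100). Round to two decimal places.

Laspeyres price index uses base-period quantities as weights.
ΣP(Year 2)·Q(Year 1) = 17×142 + 3×109 + 4×53 + 34×27 + 12×63 = 2414 + 327 + 212 + 918 + 756 = 4627
ΣP(Year 1)·Q(Year 1) = 16×142 + 3×109 + 5×53 + 25×27 + 15×63 = 2272 + 327 + 265 + 675 + 945 = 4484
Index = 4627 / 4484 × 100 = 103.1891

103.19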